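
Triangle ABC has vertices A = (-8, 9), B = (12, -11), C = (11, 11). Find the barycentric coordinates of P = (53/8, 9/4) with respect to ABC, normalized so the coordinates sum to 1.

Signed area of the reference triangle: [ABC] = ½·((-8)·(-11−11) + 12·(11−9) + 11·(9−(-11))) = ½·(176 + 24 + 220) = 210.
[PBC] = ½·((53/8)·(-11−11) + 12·(11−(9/4)) + 11·(9/4−(-11))) = ½·(-583/4 + 105 + 583/4) = 105/2, so the A-coordinate is (105/2)/210 = 1/4.
[APC] = ½·((-8)·(9/4−11) + (53/8)·(11−9) + 11·(9−(9/4))) = ½·(70 + 53/4 + 297/4) = 315/4, so the B-coordinate is 3/8.
[ABP] = ½·((-8)·(-11−(9/4)) + 12·(9/4−9) + (53/8)·(9−(-11))) = ½·(106 − 81 + 265/2) = 315/4, so the C-coordinate is 3/8.

(1/4, 3/8, 3/8)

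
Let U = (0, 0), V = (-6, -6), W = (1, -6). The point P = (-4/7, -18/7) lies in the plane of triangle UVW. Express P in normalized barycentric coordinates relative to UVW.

(4/7, 1/7, 2/7)

Signed area of the reference triangle: [UVW] = ½·(0·(-6−(-6)) + (-6)·(-6−0) + 1·(0−(-6))) = ½·(0 + 36 + 6) = 21.
[PVW] = ½·((-4/7)·(-6−(-6)) + (-6)·(-6−(-18/7)) + 1·(-18/7−(-6))) = ½·(0 + 144/7 + 24/7) = 12, so the U-coordinate is 12/21 = 4/7.
[UPW] = ½·(0·(-18/7−(-6)) + (-4/7)·(-6−0) + 1·(0−(-18/7))) = ½·(0 + 24/7 + 18/7) = 3, so the V-coordinate is 1/7.
[UVP] = ½·(0·(-6−(-18/7)) + (-6)·(-18/7−0) + (-4/7)·(0−(-6))) = ½·(0 + 108/7 − 24/7) = 6, so the W-coordinate is 2/7.
Check: 4/7 + 1/7 + 2/7 = 1.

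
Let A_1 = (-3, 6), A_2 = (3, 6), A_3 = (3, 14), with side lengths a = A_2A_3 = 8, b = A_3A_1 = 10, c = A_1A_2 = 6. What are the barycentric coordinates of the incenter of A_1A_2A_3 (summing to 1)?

(1/3, 5/12, 1/4)

The incenter has barycentric coordinates proportional to the opposite side lengths: (8 : 10 : 6).
Normalizing by 8+10+6 = 24 gives (1/3, 5/12, 1/4).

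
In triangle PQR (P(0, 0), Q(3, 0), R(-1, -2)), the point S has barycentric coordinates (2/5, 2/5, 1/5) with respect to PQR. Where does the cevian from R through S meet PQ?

Line RS meets PQ where the R-coordinate vanishes; zeroing S's R-weight and renormalizing leaves P, Q-weights 2/5 : 2/5 → (1/2, 1/2).
So T = (1/2)·P + (1/2)·Q = (3/2, 0).

(3/2, 0)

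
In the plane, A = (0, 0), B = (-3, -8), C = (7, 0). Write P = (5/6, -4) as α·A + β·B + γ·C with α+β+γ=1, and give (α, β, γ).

(1/6, 1/2, 1/3)

Signed area of the reference triangle: [ABC] = ½·(0·(-8−0) + (-3)·(0−0) + 7·(0−(-8))) = ½·(0 + 0 + 56) = 28.
[PBC] = ½·((5/6)·(-8−0) + (-3)·(0−(-4)) + 7·(-4−(-8))) = ½·(-20/3 − 12 + 28) = 14/3, so the A-coordinate is (14/3)/28 = 1/6.
[APC] = ½·(0·(-4−0) + (5/6)·(0−0) + 7·(0−(-4))) = ½·(0 + 0 + 28) = 14, so the B-coordinate is 1/2.
[ABP] = ½·(0·(-8−(-4)) + (-3)·(-4−0) + (5/6)·(0−(-8))) = ½·(0 + 12 + 20/3) = 28/3, so the C-coordinate is 1/3.
Check: 1/6 + 1/2 + 1/3 = 1.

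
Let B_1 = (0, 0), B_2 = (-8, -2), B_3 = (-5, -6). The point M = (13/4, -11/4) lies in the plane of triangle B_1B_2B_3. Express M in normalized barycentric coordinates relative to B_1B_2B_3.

(9/8, -7/8, 3/4)

Signed area of the reference triangle: [B_1B_2B_3] = ½·(0·(-2−(-6)) + (-8)·(-6−0) + (-5)·(0−(-2))) = ½·(0 + 48 − 10) = 19.
[MB_2B_3] = ½·((13/4)·(-2−(-6)) + (-8)·(-6−(-11/4)) + (-5)·(-11/4−(-2))) = ½·(13 + 26 + 15/4) = 171/8, so the B_1-coordinate is (171/8)/19 = 9/8.
[B_1MB_3] = ½·(0·(-11/4−(-6)) + (13/4)·(-6−0) + (-5)·(0−(-11/4))) = ½·(0 − 39/2 − 55/4) = -133/8, so the B_2-coordinate is -7/8.
[B_1B_2M] = ½·(0·(-2−(-11/4)) + (-8)·(-11/4−0) + (13/4)·(0−(-2))) = ½·(0 + 22 + 13/2) = 57/4, so the B_3-coordinate is 3/4.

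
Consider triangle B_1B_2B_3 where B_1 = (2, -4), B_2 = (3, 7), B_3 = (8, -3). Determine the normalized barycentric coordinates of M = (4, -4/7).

Signed area of the reference triangle: [B_1B_2B_3] = ½·(2·(7−(-3)) + 3·(-3−(-4)) + 8·(-4−7)) = ½·(20 + 3 − 88) = -65/2.
[MB_2B_3] = ½·(4·(7−(-3)) + 3·(-3−(-4/7)) + 8·(-4/7−7)) = ½·(40 − 51/7 − 424/7) = -195/14, so the B_1-coordinate is (-195/14)/(-65/2) = 3/7.
[B_1MB_3] = ½·(2·(-4/7−(-3)) + 4·(-3−(-4)) + 8·(-4−(-4/7))) = ½·(34/7 + 4 − 192/7) = -65/7, so the B_2-coordinate is 2/7.
[B_1B_2M] = ½·(2·(7−(-4/7)) + 3·(-4/7−(-4)) + 4·(-4−7)) = ½·(106/7 + 72/7 − 44) = -65/7, so the B_3-coordinate is 2/7.

(3/7, 2/7, 2/7)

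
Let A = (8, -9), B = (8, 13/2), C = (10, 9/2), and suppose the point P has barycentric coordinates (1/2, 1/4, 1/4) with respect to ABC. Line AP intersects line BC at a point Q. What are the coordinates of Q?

Line AP meets BC where the A-coordinate vanishes; zeroing P's A-weight and renormalizing leaves B, C-weights 1/4 : 1/4 → (1/2, 1/2).
So Q = (1/2)·B + (1/2)·C = (9, 11/2).

(9, 11/2)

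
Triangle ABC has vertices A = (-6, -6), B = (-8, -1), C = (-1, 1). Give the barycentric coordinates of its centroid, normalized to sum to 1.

(1/3, 1/3, 1/3)

The centroid is the average of the vertices, so each weight is 1/3.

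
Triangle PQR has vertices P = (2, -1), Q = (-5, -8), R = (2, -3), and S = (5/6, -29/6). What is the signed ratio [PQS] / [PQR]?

[PQR] = ½·(2·(-8−(-3)) + (-5)·(-3−(-1)) + 2·(-1−(-8))) = ½·(-10 + 10 + 14) = 7.
[PQS] = ½·(2·(-8−(-29/6)) + (-5)·(-29/6−(-1)) + (5/6)·(-1−(-8))) = ½·(-19/3 + 115/6 + 35/6) = 28/3, so the ratio is (28/3)/7 = 4/3.

4/3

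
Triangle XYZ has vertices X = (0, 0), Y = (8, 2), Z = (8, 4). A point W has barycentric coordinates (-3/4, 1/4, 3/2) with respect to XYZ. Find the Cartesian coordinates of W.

(14, 13/2)

W = (-3/4)·X + (1/4)·Y + (3/2)·Z.
x-coordinate: (-3/4)·0 + (1/4)·8 + (3/2)·8 = 14.
y-coordinate: (-3/4)·0 + (1/4)·2 + (3/2)·4 = 13/2.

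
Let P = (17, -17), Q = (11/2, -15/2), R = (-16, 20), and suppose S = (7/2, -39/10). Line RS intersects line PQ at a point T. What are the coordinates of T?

(67/8, -79/8)

Barycentric coordinates of S with respect to PQR: (1/5, 3/5, 1/5).
On side PQ the R-coordinate is zero; dropping S's R-weight 1/5 and renormalizing the remaining 1/5 : 3/5 gives weights 1/4, 3/4 on P, Q.
T = (1/4)·(17, -17) + (3/4)·(11/2, -15/2) = (67/8, -79/8).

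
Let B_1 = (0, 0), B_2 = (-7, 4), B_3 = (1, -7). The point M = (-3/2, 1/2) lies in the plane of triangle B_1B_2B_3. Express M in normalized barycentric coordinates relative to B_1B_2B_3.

Signed area of the reference triangle: [B_1B_2B_3] = ½·(0·(4−(-7)) + (-7)·(-7−0) + 1·(0−4)) = ½·(0 + 49 − 4) = 45/2.
[MB_2B_3] = ½·((-3/2)·(4−(-7)) + (-7)·(-7−(1/2)) + 1·(1/2−4)) = ½·(-33/2 + 105/2 − 7/2) = 65/4, so the B_1-coordinate is (65/4)/(45/2) = 13/18.
[B_1MB_3] = ½·(0·(1/2−(-7)) + (-3/2)·(-7−0) + 1·(0−(1/2))) = ½·(0 + 21/2 − 1/2) = 5, so the B_2-coordinate is 2/9.
[B_1B_2M] = ½·(0·(4−(1/2)) + (-7)·(1/2−0) + (-3/2)·(0−4)) = ½·(0 − 7/2 + 6) = 5/4, so the B_3-coordinate is 1/18.
Check: 13/18 + 2/9 + 1/18 = 1.

(13/18, 2/9, 1/18)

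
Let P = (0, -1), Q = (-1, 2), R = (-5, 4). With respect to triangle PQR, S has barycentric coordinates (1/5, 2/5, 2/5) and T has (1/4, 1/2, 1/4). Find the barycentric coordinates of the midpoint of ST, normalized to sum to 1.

(9/40, 9/20, 13/40)

Since both coordinate triples sum to 1, the midpoint's barycentrics are the componentwise average.
(1/5+1/4)/2 = 9/40; similarly 9/20 and 13/40.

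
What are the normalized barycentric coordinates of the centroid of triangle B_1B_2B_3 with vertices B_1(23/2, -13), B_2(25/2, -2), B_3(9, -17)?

(1/3, 1/3, 1/3)

The centroid is the average of the vertices, so each weight is 1/3.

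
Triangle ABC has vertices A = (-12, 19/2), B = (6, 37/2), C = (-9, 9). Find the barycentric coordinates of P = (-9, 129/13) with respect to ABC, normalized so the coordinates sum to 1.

(5/13, 1/13, 7/13)

Signed area of the reference triangle: [ABC] = ½·((-12)·(37/2−9) + 6·(9−(19/2)) + (-9)·(19/2−(37/2))) = ½·(-114 − 3 + 81) = -18.
[PBC] = ½·((-9)·(37/2−9) + 6·(9−(129/13)) + (-9)·(129/13−(37/2))) = ½·(-171/2 − 72/13 + 2007/26) = -90/13, so the A-coordinate is (-90/13)/(-18) = 5/13.
[APC] = ½·((-12)·(129/13−9) + (-9)·(9−(19/2)) + (-9)·(19/2−(129/13))) = ½·(-144/13 + 9/2 + 99/26) = -18/13, so the B-coordinate is 1/13.
[ABP] = ½·((-12)·(37/2−(129/13)) + 6·(129/13−(19/2)) + (-9)·(19/2−(37/2))) = ½·(-1338/13 + 33/13 + 81) = -126/13, so the C-coordinate is 7/13.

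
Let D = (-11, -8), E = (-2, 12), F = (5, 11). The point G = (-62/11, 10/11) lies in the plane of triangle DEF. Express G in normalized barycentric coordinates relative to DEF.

Signed area of the reference triangle: [DEF] = ½·((-11)·(12−11) + (-2)·(11−(-8)) + 5·(-8−12)) = ½·(-11 − 38 − 100) = -149/2.
[GEF] = ½·((-62/11)·(12−11) + (-2)·(11−(10/11)) + 5·(10/11−12)) = ½·(-62/11 − 222/11 − 610/11) = -447/11, so the D-coordinate is (-447/11)/(-149/2) = 6/11.
[DGF] = ½·((-11)·(10/11−11) + (-62/11)·(11−(-8)) + 5·(-8−(10/11))) = ½·(111 − 1178/11 − 490/11) = -447/22, so the E-coordinate is 3/11.
[DEG] = ½·((-11)·(12−(10/11)) + (-2)·(10/11−(-8)) + (-62/11)·(-8−12)) = ½·(-122 − 196/11 + 1240/11) = -149/11, so the F-coordinate is 2/11.

(6/11, 3/11, 2/11)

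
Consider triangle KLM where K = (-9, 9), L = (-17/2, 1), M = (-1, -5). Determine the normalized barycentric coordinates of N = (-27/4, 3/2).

(1/4, 1/2, 1/4)

Signed area of the reference triangle: [KLM] = ½·((-9)·(1−(-5)) + (-17/2)·(-5−9) + (-1)·(9−1)) = ½·(-54 + 119 − 8) = 57/2.
[NLM] = ½·((-27/4)·(1−(-5)) + (-17/2)·(-5−(3/2)) + (-1)·(3/2−1)) = ½·(-81/2 + 221/4 − 1/2) = 57/8, so the K-coordinate is (57/8)/(57/2) = 1/4.
[KNM] = ½·((-9)·(3/2−(-5)) + (-27/4)·(-5−9) + (-1)·(9−(3/2))) = ½·(-117/2 + 189/2 − 15/2) = 57/4, so the L-coordinate is 1/2.
[KLN] = ½·((-9)·(1−(3/2)) + (-17/2)·(3/2−9) + (-27/4)·(9−1)) = ½·(9/2 + 255/4 − 54) = 57/8, so the M-coordinate is 1/4.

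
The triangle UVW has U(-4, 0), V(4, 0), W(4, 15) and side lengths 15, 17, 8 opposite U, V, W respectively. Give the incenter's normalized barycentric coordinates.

The incenter has barycentric coordinates proportional to the opposite side lengths: (15 : 17 : 8).
Normalizing by 15+17+8 = 40 gives (3/8, 17/40, 1/5).

(3/8, 17/40, 1/5)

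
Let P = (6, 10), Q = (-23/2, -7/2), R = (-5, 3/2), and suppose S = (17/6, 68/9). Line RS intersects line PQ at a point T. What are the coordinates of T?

(61/16, 133/16)

Barycentric coordinates of S with respect to PQR: (7/9, 1/9, 1/9).
On side PQ the R-coordinate is zero; dropping S's R-weight 1/9 and renormalizing the remaining 7/9 : 1/9 gives weights 7/8, 1/8 on P, Q.
T = (7/8)·(6, 10) + (1/8)·(-23/2, -7/2) = (61/16, 133/16).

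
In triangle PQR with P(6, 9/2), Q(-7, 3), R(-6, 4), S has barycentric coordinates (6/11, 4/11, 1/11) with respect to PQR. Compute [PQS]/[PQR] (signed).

1/11

The signed ratio [PQS]/[PQR] equals the barycentric coordinate of S at vertex R, which is 1/11.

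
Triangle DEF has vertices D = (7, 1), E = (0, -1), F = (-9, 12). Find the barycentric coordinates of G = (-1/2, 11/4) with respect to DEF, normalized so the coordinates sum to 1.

(1/4, 1/2, 1/4)

Signed area of the reference triangle: [DEF] = ½·(7·(-1−12) + 0·(12−1) + (-9)·(1−(-1))) = ½·(-91 + 0 − 18) = -109/2.
[GEF] = ½·((-1/2)·(-1−12) + 0·(12−(11/4)) + (-9)·(11/4−(-1))) = ½·(13/2 + 0 − 135/4) = -109/8, so the D-coordinate is (-109/8)/(-109/2) = 1/4.
[DGF] = ½·(7·(11/4−12) + (-1/2)·(12−1) + (-9)·(1−(11/4))) = ½·(-259/4 − 11/2 + 63/4) = -109/4, so the E-coordinate is 1/2.
[DEG] = ½·(7·(-1−(11/4)) + 0·(11/4−1) + (-1/2)·(1−(-1))) = ½·(-105/4 + 0 − 1) = -109/8, so the F-coordinate is 1/4.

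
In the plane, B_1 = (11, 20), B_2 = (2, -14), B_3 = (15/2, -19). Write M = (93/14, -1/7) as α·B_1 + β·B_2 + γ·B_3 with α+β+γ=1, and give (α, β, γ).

(3/7, 3/7, 1/7)

Signed area of the reference triangle: [B_1B_2B_3] = ½·(11·(-14−(-19)) + 2·(-19−20) + (15/2)·(20−(-14))) = ½·(55 − 78 + 255) = 116.
[MB_2B_3] = ½·((93/14)·(-14−(-19)) + 2·(-19−(-1/7)) + (15/2)·(-1/7−(-14))) = ½·(465/14 − 264/7 + 1455/14) = 348/7, so the B_1-coordinate is (348/7)/116 = 3/7.
[B_1MB_3] = ½·(11·(-1/7−(-19)) + (93/14)·(-19−20) + (15/2)·(20−(-1/7))) = ½·(1452/7 − 3627/14 + 2115/14) = 348/7, so the B_2-coordinate is 3/7.
[B_1B_2M] = ½·(11·(-14−(-1/7)) + 2·(-1/7−20) + (93/14)·(20−(-14))) = ½·(-1067/7 − 282/7 + 1581/7) = 116/7, so the B_3-coordinate is 1/7.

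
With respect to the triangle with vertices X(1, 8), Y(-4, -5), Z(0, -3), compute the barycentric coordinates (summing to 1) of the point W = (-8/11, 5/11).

(4/11, 3/11, 4/11)

Signed area of the reference triangle: [XYZ] = ½·(1·(-5−(-3)) + (-4)·(-3−8) + 0·(8−(-5))) = ½·(-2 + 44 + 0) = 21.
[WYZ] = ½·((-8/11)·(-5−(-3)) + (-4)·(-3−(5/11)) + 0·(5/11−(-5))) = ½·(16/11 + 152/11 + 0) = 84/11, so the X-coordinate is (84/11)/21 = 4/11.
[XWZ] = ½·(1·(5/11−(-3)) + (-8/11)·(-3−8) + 0·(8−(5/11))) = ½·(38/11 + 8 + 0) = 63/11, so the Y-coordinate is 3/11.
[XYW] = ½·(1·(-5−(5/11)) + (-4)·(5/11−8) + (-8/11)·(8−(-5))) = ½·(-60/11 + 332/11 − 104/11) = 84/11, so the Z-coordinate is 4/11.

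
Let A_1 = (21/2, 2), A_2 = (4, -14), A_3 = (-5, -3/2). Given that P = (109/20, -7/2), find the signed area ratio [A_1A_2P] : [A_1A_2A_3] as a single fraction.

[A_1A_2A_3] = ½·((21/2)·(-14−(-3/2)) + 4·(-3/2−2) + (-5)·(2−(-14))) = ½·(-525/4 − 14 − 80) = -901/8.
[A_1A_2P] = ½·((21/2)·(-14−(-7/2)) + 4·(-7/2−2) + (109/20)·(2−(-14))) = ½·(-441/4 − 22 + 436/5) = -901/40, so the ratio is (-901/40)/(-901/8) = 1/5.

1/5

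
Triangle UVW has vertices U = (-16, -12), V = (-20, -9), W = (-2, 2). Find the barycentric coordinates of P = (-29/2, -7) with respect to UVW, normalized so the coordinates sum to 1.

(1/4, 1/2, 1/4)

Signed area of the reference triangle: [UVW] = ½·((-16)·(-9−2) + (-20)·(2−(-12)) + (-2)·(-12−(-9))) = ½·(176 − 280 + 6) = -49.
[PVW] = ½·((-29/2)·(-9−2) + (-20)·(2−(-7)) + (-2)·(-7−(-9))) = ½·(319/2 − 180 − 4) = -49/4, so the U-coordinate is (-49/4)/(-49) = 1/4.
[UPW] = ½·((-16)·(-7−2) + (-29/2)·(2−(-12)) + (-2)·(-12−(-7))) = ½·(144 − 203 + 10) = -49/2, so the V-coordinate is 1/2.
[UVP] = ½·((-16)·(-9−(-7)) + (-20)·(-7−(-12)) + (-29/2)·(-12−(-9))) = ½·(32 − 100 + 87/2) = -49/4, so the W-coordinate is 1/4.
Check: 1/4 + 1/2 + 1/4 = 1.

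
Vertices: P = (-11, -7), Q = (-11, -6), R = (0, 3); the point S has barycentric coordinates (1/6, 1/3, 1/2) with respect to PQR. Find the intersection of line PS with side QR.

Line PS meets QR where the P-coordinate vanishes; zeroing S's P-weight and renormalizing leaves Q, R-weights 1/3 : 1/2 → (2/5, 3/5).
So T = (2/5)·Q + (3/5)·R = (-22/5, -3/5).

(-22/5, -3/5)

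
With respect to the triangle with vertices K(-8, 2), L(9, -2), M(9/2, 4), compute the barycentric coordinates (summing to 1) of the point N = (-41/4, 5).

Signed area of the reference triangle: [KLM] = ½·((-8)·(-2−4) + 9·(4−2) + (9/2)·(2−(-2))) = ½·(48 + 18 + 18) = 42.
[NLM] = ½·((-41/4)·(-2−4) + 9·(4−5) + (9/2)·(5−(-2))) = ½·(123/2 − 9 + 63/2) = 42, so the K-coordinate is 42/42 = 1.
[KNM] = ½·((-8)·(5−4) + (-41/4)·(4−2) + (9/2)·(2−5)) = ½·(-8 − 41/2 − 27/2) = -21, so the L-coordinate is -1/2.
[KLN] = ½·((-8)·(-2−5) + 9·(5−2) + (-41/4)·(2−(-2))) = ½·(56 + 27 − 41) = 21, so the M-coordinate is 1/2.
Check: 1 − 1/2 + 1/2 = 1.

(1, -1/2, 1/2)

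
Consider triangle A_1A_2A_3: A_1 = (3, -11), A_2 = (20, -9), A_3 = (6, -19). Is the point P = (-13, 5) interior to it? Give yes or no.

Barycentric coordinates of P: (263/71, -40/71, -152/71).
The three coordinates are positive, negative, negative; a point is interior exactly when all three are positive.

no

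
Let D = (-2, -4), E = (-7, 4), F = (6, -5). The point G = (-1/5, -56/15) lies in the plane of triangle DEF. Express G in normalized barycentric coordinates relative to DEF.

(2/3, 1/15, 4/15)

Signed area of the reference triangle: [DEF] = ½·((-2)·(4−(-5)) + (-7)·(-5−(-4)) + 6·(-4−4)) = ½·(-18 + 7 − 48) = -59/2.
[GEF] = ½·((-1/5)·(4−(-5)) + (-7)·(-5−(-56/15)) + 6·(-56/15−4)) = ½·(-9/5 + 133/15 − 232/5) = -59/3, so the D-coordinate is (-59/3)/(-59/2) = 2/3.
[DGF] = ½·((-2)·(-56/15−(-5)) + (-1/5)·(-5−(-4)) + 6·(-4−(-56/15))) = ½·(-38/15 + 1/5 − 8/5) = -59/30, so the E-coordinate is 1/15.
[DEG] = ½·((-2)·(4−(-56/15)) + (-7)·(-56/15−(-4)) + (-1/5)·(-4−4)) = ½·(-232/15 − 28/15 + 8/5) = -118/15, so the F-coordinate is 4/15.
Check: 2/3 + 1/15 + 4/15 = 1.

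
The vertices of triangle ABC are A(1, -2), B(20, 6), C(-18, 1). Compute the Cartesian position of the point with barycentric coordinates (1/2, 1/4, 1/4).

P = (1/2)·A + (1/4)·B + (1/4)·C.
x-coordinate: (1/2)·1 + (1/4)·20 + (1/4)·(-18) = 1.
y-coordinate: (1/2)·(-2) + (1/4)·6 + (1/4)·1 = 3/4.

(1, 3/4)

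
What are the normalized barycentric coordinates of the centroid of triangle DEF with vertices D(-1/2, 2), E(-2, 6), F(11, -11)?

(1/3, 1/3, 1/3)

The centroid is the average of the vertices, so each weight is 1/3.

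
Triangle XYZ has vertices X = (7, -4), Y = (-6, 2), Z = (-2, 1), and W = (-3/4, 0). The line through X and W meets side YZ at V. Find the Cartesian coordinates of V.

(-10/3, 4/3)

Barycentric coordinates of W with respect to XYZ: (1/4, 1/4, 1/2).
On side YZ the X-coordinate is zero; dropping W's X-weight 1/4 and renormalizing the remaining 1/4 : 1/2 gives weights 1/3, 2/3 on Y, Z.
V = (1/3)·(-6, 2) + (2/3)·(-2, 1) = (-10/3, 4/3).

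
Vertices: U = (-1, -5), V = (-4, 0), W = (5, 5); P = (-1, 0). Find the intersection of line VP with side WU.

Barycentric coordinates of P with respect to UVW: (1/4, 1/2, 1/4).
On side WU the V-coordinate is zero; dropping P's V-weight 1/2 and renormalizing the remaining 1/4 : 1/4 gives weights 1/2, 1/2 on W, U.
Q = (1/2)·(5, 5) + (1/2)·(-1, -5) = (2, 0).

(2, 0)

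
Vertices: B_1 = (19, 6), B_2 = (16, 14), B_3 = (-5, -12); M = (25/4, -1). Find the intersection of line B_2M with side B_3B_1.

Barycentric coordinates of M with respect to B_1B_2B_3: (1/4, 1/4, 1/2).
On side B_3B_1 the B_2-coordinate is zero; dropping M's B_2-weight 1/4 and renormalizing the remaining 1/2 : 1/4 gives weights 2/3, 1/3 on B_3, B_1.
N = (2/3)·(-5, -12) + (1/3)·(19, 6) = (3, -6).

(3, -6)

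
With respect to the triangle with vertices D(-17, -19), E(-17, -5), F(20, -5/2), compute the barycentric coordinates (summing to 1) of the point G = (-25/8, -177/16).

Signed area of the reference triangle: [DEF] = ½·((-17)·(-5−(-5/2)) + (-17)·(-5/2−(-19)) + 20·(-19−(-5))) = ½·(85/2 − 561/2 − 280) = -259.
[GEF] = ½·((-25/8)·(-5−(-5/2)) + (-17)·(-5/2−(-177/16)) + 20·(-177/16−(-5))) = ½·(125/16 − 2329/16 − 485/4) = -259/2, so the D-coordinate is (-259/2)/(-259) = 1/2.
[DGF] = ½·((-17)·(-177/16−(-5/2)) + (-25/8)·(-5/2−(-19)) + 20·(-19−(-177/16))) = ½·(2329/16 − 825/16 − 635/4) = -259/8, so the E-coordinate is 1/8.
[DEG] = ½·((-17)·(-5−(-177/16)) + (-17)·(-177/16−(-19)) + (-25/8)·(-19−(-5))) = ½·(-1649/16 − 2159/16 + 175/4) = -777/8, so the F-coordinate is 3/8.
Check: 1/2 + 1/8 + 3/8 = 1.

(1/2, 1/8, 3/8)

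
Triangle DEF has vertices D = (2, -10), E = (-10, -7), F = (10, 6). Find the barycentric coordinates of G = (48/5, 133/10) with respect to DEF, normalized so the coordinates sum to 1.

Signed area of the reference triangle: [DEF] = ½·(2·(-7−6) + (-10)·(6−(-10)) + 10·(-10−(-7))) = ½·(-26 − 160 − 30) = -108.
[GEF] = ½·((48/5)·(-7−6) + (-10)·(6−(133/10)) + 10·(133/10−(-7))) = ½·(-624/5 + 73 + 203) = 378/5, so the D-coordinate is (378/5)/(-108) = -7/10.
[DGF] = ½·(2·(133/10−6) + (48/5)·(6−(-10)) + 10·(-10−(133/10))) = ½·(73/5 + 768/5 − 233) = -162/5, so the E-coordinate is 3/10.
[DEG] = ½·(2·(-7−(133/10)) + (-10)·(133/10−(-10)) + (48/5)·(-10−(-7))) = ½·(-203/5 − 233 − 144/5) = -756/5, so the F-coordinate is 7/5.

(-7/10, 3/10, 7/5)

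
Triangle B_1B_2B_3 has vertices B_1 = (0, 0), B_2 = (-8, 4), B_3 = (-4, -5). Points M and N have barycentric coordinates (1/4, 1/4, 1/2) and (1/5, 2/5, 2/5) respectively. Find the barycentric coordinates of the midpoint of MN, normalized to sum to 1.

(9/40, 13/40, 9/20)

Since both coordinate triples sum to 1, the midpoint's barycentrics are the componentwise average.
(1/4+1/5)/2 = 9/40; similarly 13/40 and 9/20.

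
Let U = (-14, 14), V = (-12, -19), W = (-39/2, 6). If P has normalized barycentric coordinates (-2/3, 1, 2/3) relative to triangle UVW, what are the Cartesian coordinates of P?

(-47/3, -73/3)

P = (-2/3)·U + 1·V + (2/3)·W.
x-coordinate: (-2/3)·(-14) + 1·(-12) + (2/3)·(-39/2) = -47/3.
y-coordinate: (-2/3)·14 + 1·(-19) + (2/3)·6 = -73/3.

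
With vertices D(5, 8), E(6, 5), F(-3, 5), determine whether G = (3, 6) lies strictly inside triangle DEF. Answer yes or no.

Barycentric coordinates of G: (1/3, 10/27, 8/27).
The three coordinates are positive, positive, positive; a point is interior exactly when all three are positive.

yes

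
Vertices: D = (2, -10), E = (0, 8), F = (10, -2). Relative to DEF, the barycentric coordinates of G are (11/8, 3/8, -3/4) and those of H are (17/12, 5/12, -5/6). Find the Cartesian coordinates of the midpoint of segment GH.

(-41/8, -221/24)

Barycentric coordinates of the midpoint are the average: (67/48, 19/48, -19/24).
Converting: (67/48)·D + (19/48)·E + (-19/24)·F = (-41/8, -221/24).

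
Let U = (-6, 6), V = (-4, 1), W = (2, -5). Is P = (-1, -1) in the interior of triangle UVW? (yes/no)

yes

Barycentric coordinates of P: (1/3, 1/18, 11/18).
The three coordinates are positive, positive, positive; a point is interior exactly when all three are positive.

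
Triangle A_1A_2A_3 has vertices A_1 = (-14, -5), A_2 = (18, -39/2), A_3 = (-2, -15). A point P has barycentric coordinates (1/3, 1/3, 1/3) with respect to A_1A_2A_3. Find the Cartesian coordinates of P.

(2/3, -79/6)

P = (1/3)·A_1 + (1/3)·A_2 + (1/3)·A_3.
x-coordinate: (1/3)·(-14) + (1/3)·18 + (1/3)·(-2) = 2/3.
y-coordinate: (1/3)·(-5) + (1/3)·(-39/2) + (1/3)·(-15) = -79/6.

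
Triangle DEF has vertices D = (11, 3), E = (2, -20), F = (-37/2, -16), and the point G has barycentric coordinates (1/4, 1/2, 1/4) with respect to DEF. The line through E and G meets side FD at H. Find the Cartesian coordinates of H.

Line EG meets FD where the E-coordinate vanishes; zeroing G's E-weight and renormalizing leaves F, D-weights 1/4 : 1/4 → (1/2, 1/2).
So H = (1/2)·F + (1/2)·D = (-15/4, -13/2).

(-15/4, -13/2)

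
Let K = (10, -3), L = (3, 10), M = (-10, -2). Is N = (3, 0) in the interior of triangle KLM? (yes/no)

yes

Barycentric coordinates of N: (130/253, 53/253, 70/253).
The three coordinates are positive, positive, positive; a point is interior exactly when all three are positive.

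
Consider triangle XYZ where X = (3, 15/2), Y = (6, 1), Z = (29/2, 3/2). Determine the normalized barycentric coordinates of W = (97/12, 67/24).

Signed area of the reference triangle: [XYZ] = ½·(3·(1−(3/2)) + 6·(3/2−(15/2)) + (29/2)·(15/2−1)) = ½·(-3/2 − 36 + 377/4) = 227/8.
[WYZ] = ½·((97/12)·(1−(3/2)) + 6·(3/2−(67/24)) + (29/2)·(67/24−1)) = ½·(-97/24 − 31/4 + 1247/48) = 227/32, so the X-coordinate is (227/32)/(227/8) = 1/4.
[XWZ] = ½·(3·(67/24−(3/2)) + (97/12)·(3/2−(15/2)) + (29/2)·(15/2−(67/24))) = ½·(31/8 − 97/2 + 3277/48) = 1135/96, so the Y-coordinate is 5/12.
[XYW] = ½·(3·(1−(67/24)) + 6·(67/24−(15/2)) + (97/12)·(15/2−1)) = ½·(-43/8 − 113/4 + 1261/24) = 227/24, so the Z-coordinate is 1/3.

(1/4, 5/12, 1/3)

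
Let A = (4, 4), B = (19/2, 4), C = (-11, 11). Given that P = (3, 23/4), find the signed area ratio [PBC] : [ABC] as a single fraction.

[ABC] = ½·(4·(4−11) + (19/2)·(11−4) + (-11)·(4−4)) = ½·(-28 + 133/2 + 0) = 77/4.
[PBC] = ½·(3·(4−11) + (19/2)·(11−(23/4)) + (-11)·(23/4−4)) = ½·(-21 + 399/8 − 77/4) = 77/16, so the ratio is (77/16)/(77/4) = 1/4.

1/4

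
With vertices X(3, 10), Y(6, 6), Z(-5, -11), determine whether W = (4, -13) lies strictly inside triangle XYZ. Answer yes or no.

no

Barycentric coordinates of W: (-35/19, 41/19, 13/19).
The three coordinates are negative, positive, positive; a point is interior exactly when all three are positive.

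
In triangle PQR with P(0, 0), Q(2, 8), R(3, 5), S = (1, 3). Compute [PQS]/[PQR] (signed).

[PQR] = ½·(0·(8−5) + 2·(5−0) + 3·(0−8)) = ½·(0 + 10 − 24) = -7.
[PQS] = ½·(0·(8−3) + 2·(3−0) + 1·(0−8)) = ½·(0 + 6 − 8) = -1, so the ratio is (-1)/(-7) = 1/7.

1/7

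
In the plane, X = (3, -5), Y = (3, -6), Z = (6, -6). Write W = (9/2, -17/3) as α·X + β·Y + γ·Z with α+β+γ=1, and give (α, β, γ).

Signed area of the reference triangle: [XYZ] = ½·(3·(-6−(-6)) + 3·(-6−(-5)) + 6·(-5−(-6))) = ½·(0 − 3 + 6) = 3/2.
[WYZ] = ½·((9/2)·(-6−(-6)) + 3·(-6−(-17/3)) + 6·(-17/3−(-6))) = ½·(0 − 1 + 2) = 1/2, so the X-coordinate is (1/2)/(3/2) = 1/3.
[XWZ] = ½·(3·(-17/3−(-6)) + (9/2)·(-6−(-5)) + 6·(-5−(-17/3))) = ½·(1 − 9/2 + 4) = 1/4, so the Y-coordinate is 1/6.
[XYW] = ½·(3·(-6−(-17/3)) + 3·(-17/3−(-5)) + (9/2)·(-5−(-6))) = ½·(-1 − 2 + 9/2) = 3/4, so the Z-coordinate is 1/2.

(1/3, 1/6, 1/2)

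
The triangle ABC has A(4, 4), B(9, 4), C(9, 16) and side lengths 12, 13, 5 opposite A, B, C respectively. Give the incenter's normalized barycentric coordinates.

(2/5, 13/30, 1/6)

The incenter has barycentric coordinates proportional to the opposite side lengths: (12 : 13 : 5).
Normalizing by 12+13+5 = 30 gives (2/5, 13/30, 1/6).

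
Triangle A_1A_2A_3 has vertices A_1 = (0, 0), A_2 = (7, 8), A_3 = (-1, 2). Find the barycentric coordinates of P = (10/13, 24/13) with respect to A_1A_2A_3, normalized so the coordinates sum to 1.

(7/13, 2/13, 4/13)

Signed area of the reference triangle: [A_1A_2A_3] = ½·(0·(8−2) + 7·(2−0) + (-1)·(0−8)) = ½·(0 + 14 + 8) = 11.
[PA_2A_3] = ½·((10/13)·(8−2) + 7·(2−(24/13)) + (-1)·(24/13−8)) = ½·(60/13 + 14/13 + 80/13) = 77/13, so the A_1-coordinate is (77/13)/11 = 7/13.
[A_1PA_3] = ½·(0·(24/13−2) + (10/13)·(2−0) + (-1)·(0−(24/13))) = ½·(0 + 20/13 + 24/13) = 22/13, so the A_2-coordinate is 2/13.
[A_1A_2P] = ½·(0·(8−(24/13)) + 7·(24/13−0) + (10/13)·(0−8)) = ½·(0 + 168/13 − 80/13) = 44/13, so the A_3-coordinate is 4/13.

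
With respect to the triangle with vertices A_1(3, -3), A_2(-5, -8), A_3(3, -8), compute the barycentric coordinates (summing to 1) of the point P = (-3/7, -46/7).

(2/7, 3/7, 2/7)

Signed area of the reference triangle: [A_1A_2A_3] = ½·(3·(-8−(-8)) + (-5)·(-8−(-3)) + 3·(-3−(-8))) = ½·(0 + 25 + 15) = 20.
[PA_2A_3] = ½·((-3/7)·(-8−(-8)) + (-5)·(-8−(-46/7)) + 3·(-46/7−(-8))) = ½·(0 + 50/7 + 30/7) = 40/7, so the A_1-coordinate is (40/7)/20 = 2/7.
[A_1PA_3] = ½·(3·(-46/7−(-8)) + (-3/7)·(-8−(-3)) + 3·(-3−(-46/7))) = ½·(30/7 + 15/7 + 75/7) = 60/7, so the A_2-coordinate is 3/7.
[A_1A_2P] = ½·(3·(-8−(-46/7)) + (-5)·(-46/7−(-3)) + (-3/7)·(-3−(-8))) = ½·(-30/7 + 125/7 − 15/7) = 40/7, so the A_3-coordinate is 2/7.
Check: 2/7 + 3/7 + 2/7 = 1.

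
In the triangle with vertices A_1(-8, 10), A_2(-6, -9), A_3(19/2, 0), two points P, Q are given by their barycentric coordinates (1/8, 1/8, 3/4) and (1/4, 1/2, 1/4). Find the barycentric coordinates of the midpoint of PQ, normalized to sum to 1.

(3/16, 5/16, 1/2)

Since both coordinate triples sum to 1, the midpoint's barycentrics are the componentwise average.
(1/8+1/4)/2 = 3/16; similarly 5/16 and 1/2.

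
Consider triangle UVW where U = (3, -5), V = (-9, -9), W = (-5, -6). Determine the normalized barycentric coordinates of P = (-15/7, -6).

Signed area of the reference triangle: [UVW] = ½·(3·(-9−(-6)) + (-9)·(-6−(-5)) + (-5)·(-5−(-9))) = ½·(-9 + 9 − 20) = -10.
[PVW] = ½·((-15/7)·(-9−(-6)) + (-9)·(-6−(-6)) + (-5)·(-6−(-9))) = ½·(45/7 + 0 − 15) = -30/7, so the U-coordinate is (-30/7)/(-10) = 3/7.
[UPW] = ½·(3·(-6−(-6)) + (-15/7)·(-6−(-5)) + (-5)·(-5−(-6))) = ½·(0 + 15/7 − 5) = -10/7, so the V-coordinate is 1/7.
[UVP] = ½·(3·(-9−(-6)) + (-9)·(-6−(-5)) + (-15/7)·(-5−(-9))) = ½·(-9 + 9 − 60/7) = -30/7, so the W-coordinate is 3/7.
Check: 3/7 + 1/7 + 3/7 = 1.

(3/7, 1/7, 3/7)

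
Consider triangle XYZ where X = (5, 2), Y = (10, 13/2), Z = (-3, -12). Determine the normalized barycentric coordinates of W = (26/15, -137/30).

(4/15, 1/5, 8/15)

Signed area of the reference triangle: [XYZ] = ½·(5·(13/2−(-12)) + 10·(-12−2) + (-3)·(2−(13/2))) = ½·(185/2 − 140 + 27/2) = -17.
[WYZ] = ½·((26/15)·(13/2−(-12)) + 10·(-12−(-137/30)) + (-3)·(-137/30−(13/2))) = ½·(481/15 − 223/3 + 166/5) = -68/15, so the X-coordinate is (-68/15)/(-17) = 4/15.
[XWZ] = ½·(5·(-137/30−(-12)) + (26/15)·(-12−2) + (-3)·(2−(-137/30))) = ½·(223/6 − 364/15 − 197/10) = -17/5, so the Y-coordinate is 1/5.
[XYW] = ½·(5·(13/2−(-137/30)) + 10·(-137/30−2) + (26/15)·(2−(13/2))) = ½·(166/3 − 197/3 − 39/5) = -136/15, so the Z-coordinate is 8/15.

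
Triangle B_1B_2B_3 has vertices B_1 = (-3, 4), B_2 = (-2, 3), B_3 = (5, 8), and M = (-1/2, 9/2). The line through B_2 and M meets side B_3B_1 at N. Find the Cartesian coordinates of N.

(1, 6)

Barycentric coordinates of M with respect to B_1B_2B_3: (1/4, 1/2, 1/4).
On side B_3B_1 the B_2-coordinate is zero; dropping M's B_2-weight 1/2 and renormalizing the remaining 1/4 : 1/4 gives weights 1/2, 1/2 on B_3, B_1.
N = (1/2)·(5, 8) + (1/2)·(-3, 4) = (1, 6).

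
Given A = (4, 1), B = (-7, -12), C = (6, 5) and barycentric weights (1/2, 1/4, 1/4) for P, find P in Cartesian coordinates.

(7/4, -5/4)

P = (1/2)·A + (1/4)·B + (1/4)·C.
x-coordinate: (1/2)·4 + (1/4)·(-7) + (1/4)·6 = 7/4.
y-coordinate: (1/2)·1 + (1/4)·(-12) + (1/4)·5 = -5/4.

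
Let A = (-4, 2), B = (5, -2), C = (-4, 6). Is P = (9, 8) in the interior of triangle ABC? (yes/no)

no

Barycentric coordinates of P: (-61/18, 13/9, 53/18).
The three coordinates are negative, positive, positive; a point is interior exactly when all three are positive.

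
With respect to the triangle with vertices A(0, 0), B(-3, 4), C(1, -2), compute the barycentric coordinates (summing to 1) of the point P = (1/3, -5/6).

Signed area of the reference triangle: [ABC] = ½·(0·(4−(-2)) + (-3)·(-2−0) + 1·(0−4)) = ½·(0 + 6 − 4) = 1.
[PBC] = ½·((1/3)·(4−(-2)) + (-3)·(-2−(-5/6)) + 1·(-5/6−4)) = ½·(2 + 7/2 − 29/6) = 1/3, so the A-coordinate is (1/3)/1 = 1/3.
[APC] = ½·(0·(-5/6−(-2)) + (1/3)·(-2−0) + 1·(0−(-5/6))) = ½·(0 − 2/3 + 5/6) = 1/12, so the B-coordinate is 1/12.
[ABP] = ½·(0·(4−(-5/6)) + (-3)·(-5/6−0) + (1/3)·(0−4)) = ½·(0 + 5/2 − 4/3) = 7/12, so the C-coordinate is 7/12.

(1/3, 1/12, 7/12)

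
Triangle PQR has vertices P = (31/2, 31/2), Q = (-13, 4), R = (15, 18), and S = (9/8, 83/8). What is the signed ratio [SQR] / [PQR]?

[PQR] = ½·((31/2)·(4−18) + (-13)·(18−(31/2)) + 15·(31/2−4)) = ½·(-217 − 65/2 + 345/2) = -77/2.
[SQR] = ½·((9/8)·(4−18) + (-13)·(18−(83/8)) + 15·(83/8−4)) = ½·(-63/4 − 793/8 + 765/8) = -77/8, so the ratio is (-77/8)/(-77/2) = 1/4.

1/4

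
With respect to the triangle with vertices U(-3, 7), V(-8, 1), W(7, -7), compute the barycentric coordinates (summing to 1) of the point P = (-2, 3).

(3/5, 1/5, 1/5)

Signed area of the reference triangle: [UVW] = ½·((-3)·(1−(-7)) + (-8)·(-7−7) + 7·(7−1)) = ½·(-24 + 112 + 42) = 65.
[PVW] = ½·((-2)·(1−(-7)) + (-8)·(-7−3) + 7·(3−1)) = ½·(-16 + 80 + 14) = 39, so the U-coordinate is 39/65 = 3/5.
[UPW] = ½·((-3)·(3−(-7)) + (-2)·(-7−7) + 7·(7−3)) = ½·(-30 + 28 + 28) = 13, so the V-coordinate is 1/5.
[UVP] = ½·((-3)·(1−3) + (-8)·(3−7) + (-2)·(7−1)) = ½·(6 + 32 − 12) = 13, so the W-coordinate is 1/5.
Check: 3/5 + 1/5 + 1/5 = 1.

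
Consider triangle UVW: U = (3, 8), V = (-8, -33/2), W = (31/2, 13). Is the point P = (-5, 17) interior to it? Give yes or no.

Barycentric coordinates of P: (559/201, -122/201, -236/201).
The three coordinates are positive, negative, negative; a point is interior exactly when all three are positive.

no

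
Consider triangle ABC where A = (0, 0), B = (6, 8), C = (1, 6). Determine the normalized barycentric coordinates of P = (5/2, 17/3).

(1/6, 1/3, 1/2)

Signed area of the reference triangle: [ABC] = ½·(0·(8−6) + 6·(6−0) + 1·(0−8)) = ½·(0 + 36 − 8) = 14.
[PBC] = ½·((5/2)·(8−6) + 6·(6−(17/3)) + 1·(17/3−8)) = ½·(5 + 2 − 7/3) = 7/3, so the A-coordinate is (7/3)/14 = 1/6.
[APC] = ½·(0·(17/3−6) + (5/2)·(6−0) + 1·(0−(17/3))) = ½·(0 + 15 − 17/3) = 14/3, so the B-coordinate is 1/3.
[ABP] = ½·(0·(8−(17/3)) + 6·(17/3−0) + (5/2)·(0−8)) = ½·(0 + 34 − 20) = 7, so the C-coordinate is 1/2.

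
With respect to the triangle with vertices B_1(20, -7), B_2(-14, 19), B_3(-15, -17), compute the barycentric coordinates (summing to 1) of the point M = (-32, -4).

(-1/2, 1/2, 1)

Signed area of the reference triangle: [B_1B_2B_3] = ½·(20·(19−(-17)) + (-14)·(-17−(-7)) + (-15)·(-7−19)) = ½·(720 + 140 + 390) = 625.
[MB_2B_3] = ½·((-32)·(19−(-17)) + (-14)·(-17−(-4)) + (-15)·(-4−19)) = ½·(-1152 + 182 + 345) = -625/2, so the B_1-coordinate is (-625/2)/625 = -1/2.
[B_1MB_3] = ½·(20·(-4−(-17)) + (-32)·(-17−(-7)) + (-15)·(-7−(-4))) = ½·(260 + 320 + 45) = 625/2, so the B_2-coordinate is 1/2.
[B_1B_2M] = ½·(20·(19−(-4)) + (-14)·(-4−(-7)) + (-32)·(-7−19)) = ½·(460 − 42 + 832) = 625, so the B_3-coordinate is 1.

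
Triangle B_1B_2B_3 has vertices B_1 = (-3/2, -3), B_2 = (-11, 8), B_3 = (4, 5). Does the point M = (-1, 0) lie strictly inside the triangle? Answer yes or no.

Barycentric coordinates of M: (60/91, 25/273, 68/273).
The three coordinates are positive, positive, positive; a point is interior exactly when all three are positive.

yes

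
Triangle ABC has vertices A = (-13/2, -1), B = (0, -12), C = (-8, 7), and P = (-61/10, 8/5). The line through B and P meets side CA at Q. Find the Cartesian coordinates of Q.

(-61/8, 5)

Barycentric coordinates of P with respect to ABC: (1/5, 1/5, 3/5).
On side CA the B-coordinate is zero; dropping P's B-weight 1/5 and renormalizing the remaining 3/5 : 1/5 gives weights 3/4, 1/4 on C, A.
Q = (3/4)·(-8, 7) + (1/4)·(-13/2, -1) = (-61/8, 5).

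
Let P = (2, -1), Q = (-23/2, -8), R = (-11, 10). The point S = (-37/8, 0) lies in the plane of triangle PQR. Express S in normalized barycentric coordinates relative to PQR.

(1/2, 1/4, 1/4)

Signed area of the reference triangle: [PQR] = ½·(2·(-8−10) + (-23/2)·(10−(-1)) + (-11)·(-1−(-8))) = ½·(-36 − 253/2 − 77) = -479/4.
[SQR] = ½·((-37/8)·(-8−10) + (-23/2)·(10−0) + (-11)·(0−(-8))) = ½·(333/4 − 115 − 88) = -479/8, so the P-coordinate is (-479/8)/(-479/4) = 1/2.
[PSR] = ½·(2·(0−10) + (-37/8)·(10−(-1)) + (-11)·(-1−0)) = ½·(-20 − 407/8 + 11) = -479/16, so the Q-coordinate is 1/4.
[PQS] = ½·(2·(-8−0) + (-23/2)·(0−(-1)) + (-37/8)·(-1−(-8))) = ½·(-16 − 23/2 − 259/8) = -479/16, so the R-coordinate is 1/4.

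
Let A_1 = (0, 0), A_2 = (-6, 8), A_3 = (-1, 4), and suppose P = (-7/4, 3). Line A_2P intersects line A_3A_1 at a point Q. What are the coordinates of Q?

Barycentric coordinates of P with respect to A_1A_2A_3: (1/2, 1/4, 1/4).
On side A_3A_1 the A_2-coordinate is zero; dropping P's A_2-weight 1/4 and renormalizing the remaining 1/4 : 1/2 gives weights 1/3, 2/3 on A_3, A_1.
Q = (1/3)·(-1, 4) + (2/3)·(0, 0) = (-1/3, 4/3).

(-1/3, 4/3)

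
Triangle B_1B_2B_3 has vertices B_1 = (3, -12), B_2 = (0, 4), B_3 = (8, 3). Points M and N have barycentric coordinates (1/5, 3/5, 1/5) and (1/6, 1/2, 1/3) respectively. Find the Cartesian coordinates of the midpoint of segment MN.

Barycentric coordinates of the midpoint are the average: (11/60, 11/20, 4/15).
Converting: (11/60)·B_1 + (11/20)·B_2 + (4/15)·B_3 = (161/60, 4/5).

(161/60, 4/5)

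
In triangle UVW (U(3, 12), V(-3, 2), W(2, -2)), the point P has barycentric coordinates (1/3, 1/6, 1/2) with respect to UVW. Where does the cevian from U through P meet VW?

(3/4, -1)

Line UP meets VW where the U-coordinate vanishes; zeroing P's U-weight and renormalizing leaves V, W-weights 1/6 : 1/2 → (1/4, 3/4).
So Q = (1/4)·V + (3/4)·W = (3/4, -1).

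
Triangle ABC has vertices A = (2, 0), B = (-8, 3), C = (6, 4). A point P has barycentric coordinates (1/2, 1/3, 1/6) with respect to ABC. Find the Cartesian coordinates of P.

P = (1/2)·A + (1/3)·B + (1/6)·C.
x-coordinate: (1/2)·2 + (1/3)·(-8) + (1/6)·6 = -2/3.
y-coordinate: (1/2)·0 + (1/3)·3 + (1/6)·4 = 5/3.

(-2/3, 5/3)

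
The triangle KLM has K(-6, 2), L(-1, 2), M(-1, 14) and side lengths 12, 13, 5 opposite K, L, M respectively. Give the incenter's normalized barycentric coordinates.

(2/5, 13/30, 1/6)

The incenter has barycentric coordinates proportional to the opposite side lengths: (12 : 13 : 5).
Normalizing by 12+13+5 = 30 gives (2/5, 13/30, 1/6).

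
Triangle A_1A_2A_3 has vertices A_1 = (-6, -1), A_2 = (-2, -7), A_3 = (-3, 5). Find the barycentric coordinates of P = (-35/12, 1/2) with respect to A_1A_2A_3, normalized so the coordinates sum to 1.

Signed area of the reference triangle: [A_1A_2A_3] = ½·((-6)·(-7−5) + (-2)·(5−(-1)) + (-3)·(-1−(-7))) = ½·(72 − 12 − 18) = 21.
[PA_2A_3] = ½·((-35/12)·(-7−5) + (-2)·(5−(1/2)) + (-3)·(1/2−(-7))) = ½·(35 − 9 − 45/2) = 7/4, so the A_1-coordinate is (7/4)/21 = 1/12.
[A_1PA_3] = ½·((-6)·(1/2−5) + (-35/12)·(5−(-1)) + (-3)·(-1−(1/2))) = ½·(27 − 35/2 + 9/2) = 7, so the A_2-coordinate is 1/3.
[A_1A_2P] = ½·((-6)·(-7−(1/2)) + (-2)·(1/2−(-1)) + (-35/12)·(-1−(-7))) = ½·(45 − 3 − 35/2) = 49/4, so the A_3-coordinate is 7/12.

(1/12, 1/3, 7/12)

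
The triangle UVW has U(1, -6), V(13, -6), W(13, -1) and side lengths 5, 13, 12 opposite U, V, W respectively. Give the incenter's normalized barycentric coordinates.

The incenter has barycentric coordinates proportional to the opposite side lengths: (5 : 13 : 12).
Normalizing by 5+13+12 = 30 gives (1/6, 13/30, 2/5).

(1/6, 13/30, 2/5)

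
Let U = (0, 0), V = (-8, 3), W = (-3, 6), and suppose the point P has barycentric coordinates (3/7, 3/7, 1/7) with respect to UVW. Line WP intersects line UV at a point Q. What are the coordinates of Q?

(-4, 3/2)

Line WP meets UV where the W-coordinate vanishes; zeroing P's W-weight and renormalizing leaves U, V-weights 3/7 : 3/7 → (1/2, 1/2).
So Q = (1/2)·U + (1/2)·V = (-4, 3/2).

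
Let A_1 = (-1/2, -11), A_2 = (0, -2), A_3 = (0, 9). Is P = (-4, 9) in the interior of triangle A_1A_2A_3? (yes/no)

no

Barycentric coordinates of P: (8, -160/11, 83/11).
The three coordinates are positive, negative, positive; a point is interior exactly when all three are positive.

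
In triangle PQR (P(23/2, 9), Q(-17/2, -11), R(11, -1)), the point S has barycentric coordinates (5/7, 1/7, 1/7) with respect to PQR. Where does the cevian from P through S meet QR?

(5/4, -6)

Line PS meets QR where the P-coordinate vanishes; zeroing S's P-weight and renormalizing leaves Q, R-weights 1/7 : 1/7 → (1/2, 1/2).
So T = (1/2)·Q + (1/2)·R = (5/4, -6).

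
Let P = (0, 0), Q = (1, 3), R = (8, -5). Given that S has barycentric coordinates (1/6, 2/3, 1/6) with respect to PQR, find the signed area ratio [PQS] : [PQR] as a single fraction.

1/6

The signed ratio [PQS]/[PQR] equals the barycentric coordinate of S at vertex R, which is 1/6.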